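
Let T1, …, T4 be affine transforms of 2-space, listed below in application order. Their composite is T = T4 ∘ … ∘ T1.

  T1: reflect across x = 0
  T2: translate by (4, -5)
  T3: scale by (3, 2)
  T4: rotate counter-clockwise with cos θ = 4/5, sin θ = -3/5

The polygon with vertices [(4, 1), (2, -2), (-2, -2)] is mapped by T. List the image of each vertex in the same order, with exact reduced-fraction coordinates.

T1 reflect across x = 0: (4, 1) → (-4, 1); (2, -2) → (-2, -2); (-2, -2) → (2, -2)
T2 translate by (4, -5): (-4, 1) → (0, -4); (-2, -2) → (2, -7); (2, -2) → (6, -7)
T3 scale by (3, 2): (0, -4) → (0, -8); (2, -7) → (6, -14); (6, -7) → (18, -14)
T4 rotate counter-clockwise with cos θ = 4/5, sin θ = -3/5: (0, -8) → (-24/5, -32/5); (6, -14) → (-18/5, -74/5); (18, -14) → (6, -22)

image vertices: (-24/5, -32/5), (-18/5, -74/5), (6, -22)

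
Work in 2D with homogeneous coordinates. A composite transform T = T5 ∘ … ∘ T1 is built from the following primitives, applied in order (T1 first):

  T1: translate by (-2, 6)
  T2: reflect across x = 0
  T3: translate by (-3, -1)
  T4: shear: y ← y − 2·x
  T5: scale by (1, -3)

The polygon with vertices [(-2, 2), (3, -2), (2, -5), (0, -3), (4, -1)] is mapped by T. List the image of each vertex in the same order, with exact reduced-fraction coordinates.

image vertices: (1, -15), (-4, -33), (-3, -18), (-1, -12), (-5, -42)

T1 translate by (-2, 6): (-2, 2) → (-4, 8); (3, -2) → (1, 4); (2, -5) → (0, 1); (0, -3) → (-2, 3); (4, -1) → (2, 5)
T2 reflect across x = 0: (-4, 8) → (4, 8); (1, 4) → (-1, 4); (0, 1) → (0, 1); (-2, 3) → (2, 3); (2, 5) → (-2, 5)
T3 translate by (-3, -1): (4, 8) → (1, 7); (-1, 4) → (-4, 3); (0, 1) → (-3, 0); (2, 3) → (-1, 2); (-2, 5) → (-5, 4)
T4 shear: y ← y − 2·x: (1, 7) → (1, 5); (-4, 3) → (-4, 11); (-3, 0) → (-3, 6); (-1, 2) → (-1, 4); (-5, 4) → (-5, 14)
T5 scale by (1, -3): (1, 5) → (1, -15); (-4, 11) → (-4, -33); (-3, 6) → (-3, -18); (-1, 4) → (-1, -12); (-5, 14) → (-5, -42)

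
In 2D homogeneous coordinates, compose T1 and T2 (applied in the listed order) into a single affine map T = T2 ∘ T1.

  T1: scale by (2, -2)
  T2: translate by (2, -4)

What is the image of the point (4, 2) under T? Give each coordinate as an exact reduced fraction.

T1 scale by (2, -2): (4, 2) → (8, -4)
T2 translate by (2, -4): (8, -4) → (10, -8)

T(p) = (10, -8)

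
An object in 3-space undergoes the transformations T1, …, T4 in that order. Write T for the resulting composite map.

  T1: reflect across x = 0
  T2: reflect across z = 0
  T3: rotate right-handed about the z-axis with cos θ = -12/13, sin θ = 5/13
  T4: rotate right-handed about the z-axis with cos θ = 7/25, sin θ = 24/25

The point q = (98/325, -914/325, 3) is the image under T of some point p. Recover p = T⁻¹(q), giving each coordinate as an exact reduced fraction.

T1 = [-1 0 0 0; 0 1 0 0; 0 0 1 0; 0 0 0 1]
T2·T1 = [-1 0 0 0; 0 1 0 0; 0 0 -1 0; 0 0 0 1]
T3·…·T1 = [12/13 -5/13 0 0; -5/13 -12/13 0 0; 0 0 -1 0; 0 0 0 1]
T4·…·T1 = [204/325 253/325 0 0; 253/325 -204/325 0 0; 0 0 -1 0; 0 0 0 1]
det M = 1; M⁻¹ = [204/325 253/325 0 0; 253/325 -204/325 0 0; 0 0 -1 0; 0 0 0 1]
M⁻¹ · (98/325, -914/325, 3)ᵀ = (-2, 2, -3)ᵀ

p = (-2, 2, -3)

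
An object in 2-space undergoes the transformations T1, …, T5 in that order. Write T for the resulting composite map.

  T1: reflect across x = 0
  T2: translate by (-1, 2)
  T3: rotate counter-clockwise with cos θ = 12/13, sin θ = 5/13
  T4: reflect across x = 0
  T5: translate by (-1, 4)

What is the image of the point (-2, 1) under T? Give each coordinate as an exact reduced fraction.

T1 reflect across x = 0: (-2, 1) → (2, 1)
T2 translate by (-1, 2): (2, 1) → (1, 3)
T3 rotate counter-clockwise with cos θ = 12/13, sin θ = 5/13: (1, 3) → (-3/13, 41/13)
T4 reflect across x = 0: (-3/13, 41/13) → (3/13, 41/13)
T5 translate by (-1, 4): (3/13, 41/13) → (-10/13, 93/13)

T(p) = (-10/13, 93/13)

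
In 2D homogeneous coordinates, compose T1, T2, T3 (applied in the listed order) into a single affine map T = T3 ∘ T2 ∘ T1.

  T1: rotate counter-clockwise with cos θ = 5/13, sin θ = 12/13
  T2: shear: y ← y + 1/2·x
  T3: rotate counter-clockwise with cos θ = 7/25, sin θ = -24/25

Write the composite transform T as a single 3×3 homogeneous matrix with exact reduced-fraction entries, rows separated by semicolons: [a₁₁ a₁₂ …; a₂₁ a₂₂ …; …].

T = [383/325 -108/325 0; -37/650 281/325 0; 0 0 1]

T1 = [5/13 -12/13 0; 12/13 5/13 0; 0 0 1]
T2·T1 = [5/13 -12/13 0; 29/26 -1/13 0; 0 0 1]
T3·…·T1 = [383/325 -108/325 0; -37/650 281/325 0; 0 0 1]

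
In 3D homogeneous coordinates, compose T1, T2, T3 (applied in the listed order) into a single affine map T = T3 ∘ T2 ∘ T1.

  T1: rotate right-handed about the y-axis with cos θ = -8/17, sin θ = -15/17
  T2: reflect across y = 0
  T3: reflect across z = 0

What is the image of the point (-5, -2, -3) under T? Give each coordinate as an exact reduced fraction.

T1 rotate right-handed about the y-axis with cos θ = -8/17, sin θ = -15/17: (-5, -2, -3) → (5, -2, -3)
T2 reflect across y = 0: (5, -2, -3) → (5, 2, -3)
T3 reflect across z = 0: (5, 2, -3) → (5, 2, 3)

T(p) = (5, 2, 3)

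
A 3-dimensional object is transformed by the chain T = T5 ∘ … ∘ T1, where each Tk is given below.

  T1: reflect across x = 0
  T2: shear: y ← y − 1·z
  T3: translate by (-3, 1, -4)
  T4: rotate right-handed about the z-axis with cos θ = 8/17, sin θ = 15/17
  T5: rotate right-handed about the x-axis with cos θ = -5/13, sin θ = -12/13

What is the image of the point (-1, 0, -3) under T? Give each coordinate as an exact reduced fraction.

T1 reflect across x = 0: (-1, 0, -3) → (1, 0, -3)
T2 shear: y ← y − 1·z: (1, 0, -3) → (1, 3, -3)
T3 translate by (-3, 1, -4): (1, 3, -3) → (-2, 4, -7)
T4 rotate right-handed about the z-axis with cos θ = 8/17, sin θ = 15/17: (-2, 4, -7) → (-76/17, 2/17, -7)
T5 rotate right-handed about the x-axis with cos θ = -5/13, sin θ = -12/13: (-76/17, 2/17, -7) → (-76/17, -1438/221, 571/221)

T(p) = (-76/17, -1438/221, 571/221)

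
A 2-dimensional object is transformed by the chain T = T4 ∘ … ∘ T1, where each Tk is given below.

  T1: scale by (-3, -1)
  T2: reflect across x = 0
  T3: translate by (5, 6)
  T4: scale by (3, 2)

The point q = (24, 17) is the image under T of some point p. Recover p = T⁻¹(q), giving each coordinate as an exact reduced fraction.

T1 = [-3 0 0; 0 -1 0; 0 0 1]
T2·T1 = [3 0 0; 0 -1 0; 0 0 1]
T3·…·T1 = [3 0 5; 0 -1 6; 0 0 1]
T4·…·T1 = [9 0 15; 0 -2 12; 0 0 1]
det M = -18; M⁻¹ = [1/9 0 -5/3; 0 -1/2 6; 0 0 1]
M⁻¹ · (24, 17)ᵀ = (1, -5/2)ᵀ

p = (1, -5/2)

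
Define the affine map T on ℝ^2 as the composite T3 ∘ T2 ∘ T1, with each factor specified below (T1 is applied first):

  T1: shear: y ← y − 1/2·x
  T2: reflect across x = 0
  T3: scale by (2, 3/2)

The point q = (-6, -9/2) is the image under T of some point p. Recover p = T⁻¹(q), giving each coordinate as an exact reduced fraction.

T1 = [1 0 0; -1/2 1 0; 0 0 1]
T2·T1 = [-1 0 0; -1/2 1 0; 0 0 1]
T3·…·T1 = [-2 0 0; -3/4 3/2 0; 0 0 1]
det M = -3; M⁻¹ = [-1/2 0 0; -1/4 2/3 0; 0 0 1]
M⁻¹ · (-6, -9/2)ᵀ = (3, -3/2)ᵀ

p = (3, -3/2)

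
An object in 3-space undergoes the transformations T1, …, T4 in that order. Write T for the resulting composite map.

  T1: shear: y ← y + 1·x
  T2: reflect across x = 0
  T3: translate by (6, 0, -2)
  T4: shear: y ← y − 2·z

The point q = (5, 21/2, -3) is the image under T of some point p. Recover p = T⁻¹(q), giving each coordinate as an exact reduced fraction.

T1 = [1 0 0 0; 1 1 0 0; 0 0 1 0; 0 0 0 1]
T2·T1 = [-1 0 0 0; 1 1 0 0; 0 0 1 0; 0 0 0 1]
T3·…·T1 = [-1 0 0 6; 1 1 0 0; 0 0 1 -2; 0 0 0 1]
T4·…·T1 = [-1 0 0 6; 1 1 -2 4; 0 0 1 -2; 0 0 0 1]
det M = -1; M⁻¹ = [-1 0 0 6; 1 1 2 -6; 0 0 1 2; 0 0 0 1]
M⁻¹ · (5, 21/2, -3)ᵀ = (1, 7/2, -1)ᵀ

p = (1, 7/2, -1)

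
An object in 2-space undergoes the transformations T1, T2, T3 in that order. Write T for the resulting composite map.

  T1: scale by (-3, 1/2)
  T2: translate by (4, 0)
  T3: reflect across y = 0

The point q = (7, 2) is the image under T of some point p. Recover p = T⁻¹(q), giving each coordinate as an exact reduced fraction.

T1 = [-3 0 0; 0 1/2 0; 0 0 1]
T2·T1 = [-3 0 4; 0 1/2 0; 0 0 1]
T3·…·T1 = [-3 0 4; 0 -1/2 0; 0 0 1]
det M = 3/2; M⁻¹ = [-1/3 0 4/3; 0 -2 0; 0 0 1]
M⁻¹ · (7, 2)ᵀ = (-1, -4)ᵀ

p = (-1, -4)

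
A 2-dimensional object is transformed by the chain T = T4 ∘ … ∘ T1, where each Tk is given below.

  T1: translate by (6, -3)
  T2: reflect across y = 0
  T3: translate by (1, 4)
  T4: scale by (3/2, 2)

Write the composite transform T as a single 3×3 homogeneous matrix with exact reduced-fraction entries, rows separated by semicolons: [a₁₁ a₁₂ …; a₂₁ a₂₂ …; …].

T = [3/2 0 21/2; 0 -2 14; 0 0 1]

T1 = [1 0 6; 0 1 -3; 0 0 1]
T2·T1 = [1 0 6; 0 -1 3; 0 0 1]
T3·…·T1 = [1 0 7; 0 -1 7; 0 0 1]
T4·…·T1 = [3/2 0 21/2; 0 -2 14; 0 0 1]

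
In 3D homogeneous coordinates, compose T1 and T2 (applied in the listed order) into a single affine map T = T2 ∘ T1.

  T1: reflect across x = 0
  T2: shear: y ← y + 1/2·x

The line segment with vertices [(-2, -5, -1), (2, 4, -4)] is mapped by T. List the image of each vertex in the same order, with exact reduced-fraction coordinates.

T1 reflect across x = 0: (-2, -5, -1) → (2, -5, -1); (2, 4, -4) → (-2, 4, -4)
T2 shear: y ← y + 1/2·x: (2, -5, -1) → (2, -4, -1); (-2, 4, -4) → (-2, 3, -4)

image vertices: (2, -4, -1), (-2, 3, -4)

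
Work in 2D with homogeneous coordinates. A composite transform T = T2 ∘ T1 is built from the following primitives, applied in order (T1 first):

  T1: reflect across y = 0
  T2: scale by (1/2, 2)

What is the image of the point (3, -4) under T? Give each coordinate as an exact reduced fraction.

T(p) = (3/2, 8)

T1 reflect across y = 0: (3, -4) → (3, 4)
T2 scale by (1/2, 2): (3, 4) → (3/2, 8)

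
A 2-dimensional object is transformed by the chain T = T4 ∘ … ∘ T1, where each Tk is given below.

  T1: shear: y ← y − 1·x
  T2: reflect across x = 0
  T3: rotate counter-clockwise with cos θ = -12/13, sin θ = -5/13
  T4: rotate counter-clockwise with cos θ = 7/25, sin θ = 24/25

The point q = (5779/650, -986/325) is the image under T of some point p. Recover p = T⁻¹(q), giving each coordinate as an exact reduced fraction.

p = (-4, 9/2)

T1 = [1 0 0; -1 1 0; 0 0 1]
T2·T1 = [-1 0 0; -1 1 0; 0 0 1]
T3·…·T1 = [7/13 5/13 0; 17/13 -12/13 0; 0 0 1]
T4·…·T1 = [-359/325 323/325 0; 287/325 36/325 0; 0 0 1]
det M = -1; M⁻¹ = [-36/325 323/325 0; 287/325 359/325 0; 0 0 1]
M⁻¹ · (5779/650, -986/325)ᵀ = (-4, 9/2)ᵀ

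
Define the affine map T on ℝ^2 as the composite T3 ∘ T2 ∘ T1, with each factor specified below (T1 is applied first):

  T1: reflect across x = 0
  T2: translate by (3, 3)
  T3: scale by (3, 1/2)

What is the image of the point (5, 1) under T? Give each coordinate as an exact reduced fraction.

T1 reflect across x = 0: (5, 1) → (-5, 1)
T2 translate by (3, 3): (-5, 1) → (-2, 4)
T3 scale by (3, 1/2): (-2, 4) → (-6, 2)

T(p) = (-6, 2)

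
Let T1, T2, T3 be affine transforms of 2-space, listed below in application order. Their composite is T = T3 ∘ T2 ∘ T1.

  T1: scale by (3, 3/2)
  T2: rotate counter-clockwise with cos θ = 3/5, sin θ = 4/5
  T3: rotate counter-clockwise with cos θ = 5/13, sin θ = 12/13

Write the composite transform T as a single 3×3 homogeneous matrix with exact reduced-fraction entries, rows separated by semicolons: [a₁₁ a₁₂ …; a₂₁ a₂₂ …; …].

T = [-99/65 -84/65 0; 168/65 -99/130 0; 0 0 1]

T1 = [3 0 0; 0 3/2 0; 0 0 1]
T2·T1 = [9/5 -6/5 0; 12/5 9/10 0; 0 0 1]
T3·…·T1 = [-99/65 -84/65 0; 168/65 -99/130 0; 0 0 1]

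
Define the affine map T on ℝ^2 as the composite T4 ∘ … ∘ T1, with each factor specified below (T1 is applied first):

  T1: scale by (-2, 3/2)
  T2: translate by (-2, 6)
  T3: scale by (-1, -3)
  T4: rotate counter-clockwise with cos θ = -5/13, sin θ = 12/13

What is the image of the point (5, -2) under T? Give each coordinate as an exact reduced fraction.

T1 scale by (-2, 3/2): (5, -2) → (-10, -3)
T2 translate by (-2, 6): (-10, -3) → (-12, 3)
T3 scale by (-1, -3): (-12, 3) → (12, -9)
T4 rotate counter-clockwise with cos θ = -5/13, sin θ = 12/13: (12, -9) → (48/13, 189/13)

T(p) = (48/13, 189/13)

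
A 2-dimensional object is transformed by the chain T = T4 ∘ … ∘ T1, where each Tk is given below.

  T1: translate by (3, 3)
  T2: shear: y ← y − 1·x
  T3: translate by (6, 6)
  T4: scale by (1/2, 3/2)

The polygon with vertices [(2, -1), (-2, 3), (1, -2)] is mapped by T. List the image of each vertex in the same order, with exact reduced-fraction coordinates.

T1 translate by (3, 3): (2, -1) → (5, 2); (-2, 3) → (1, 6); (1, -2) → (4, 1)
T2 shear: y ← y − 1·x: (5, 2) → (5, -3); (1, 6) → (1, 5); (4, 1) → (4, -3)
T3 translate by (6, 6): (5, -3) → (11, 3); (1, 5) → (7, 11); (4, -3) → (10, 3)
T4 scale by (1/2, 3/2): (11, 3) → (11/2, 9/2); (7, 11) → (7/2, 33/2); (10, 3) → (5, 9/2)

image vertices: (11/2, 9/2), (7/2, 33/2), (5, 9/2)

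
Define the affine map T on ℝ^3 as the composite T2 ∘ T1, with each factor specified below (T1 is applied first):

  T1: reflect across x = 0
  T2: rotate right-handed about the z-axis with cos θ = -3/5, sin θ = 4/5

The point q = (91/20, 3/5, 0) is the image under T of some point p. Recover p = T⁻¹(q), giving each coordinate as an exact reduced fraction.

p = (9/4, -4, 0)

T1 = [-1 0 0 0; 0 1 0 0; 0 0 1 0; 0 0 0 1]
T2·T1 = [3/5 -4/5 0 0; -4/5 -3/5 0 0; 0 0 1 0; 0 0 0 1]
det M = -1; M⁻¹ = [3/5 -4/5 0 0; -4/5 -3/5 0 0; 0 0 1 0; 0 0 0 1]
M⁻¹ · (91/20, 3/5, 0)ᵀ = (9/4, -4, 0)ᵀ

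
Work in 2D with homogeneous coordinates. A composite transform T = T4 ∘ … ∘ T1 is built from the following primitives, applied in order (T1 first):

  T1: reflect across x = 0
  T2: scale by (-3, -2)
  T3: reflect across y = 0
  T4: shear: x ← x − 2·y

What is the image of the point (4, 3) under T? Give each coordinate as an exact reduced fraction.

T(p) = (0, 6)

T1 reflect across x = 0: (4, 3) → (-4, 3)
T2 scale by (-3, -2): (-4, 3) → (12, -6)
T3 reflect across y = 0: (12, -6) → (12, 6)
T4 shear: x ← x − 2·y: (12, 6) → (0, 6)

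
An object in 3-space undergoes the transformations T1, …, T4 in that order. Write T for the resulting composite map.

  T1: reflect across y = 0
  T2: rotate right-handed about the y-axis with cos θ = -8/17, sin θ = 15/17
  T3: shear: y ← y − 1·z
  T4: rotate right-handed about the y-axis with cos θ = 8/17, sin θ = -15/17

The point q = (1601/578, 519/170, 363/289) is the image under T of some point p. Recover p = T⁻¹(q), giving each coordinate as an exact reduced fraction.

T1 = [1 0 0 0; 0 -1 0 0; 0 0 1 0; 0 0 0 1]
T2·T1 = [-8/17 0 15/17 0; 0 -1 0 0; -15/17 0 -8/17 0; 0 0 0 1]
T3·…·T1 = [-8/17 0 15/17 0; 15/17 -1 8/17 0; -15/17 0 -8/17 0; 0 0 0 1]
T4·…·T1 = [161/289 0 240/289 0; 15/17 -1 8/17 0; -240/289 0 161/289 0; 0 0 0 1]
det M = -1; M⁻¹ = [161/289 0 -240/289 0; 15/17 -1 -8/17 0; 240/289 0 161/289 0; 0 0 0 1]
M⁻¹ · (1601/578, 519/170, 363/289)ᵀ = (1/2, -6/5, 3)ᵀ

p = (1/2, -6/5, 3)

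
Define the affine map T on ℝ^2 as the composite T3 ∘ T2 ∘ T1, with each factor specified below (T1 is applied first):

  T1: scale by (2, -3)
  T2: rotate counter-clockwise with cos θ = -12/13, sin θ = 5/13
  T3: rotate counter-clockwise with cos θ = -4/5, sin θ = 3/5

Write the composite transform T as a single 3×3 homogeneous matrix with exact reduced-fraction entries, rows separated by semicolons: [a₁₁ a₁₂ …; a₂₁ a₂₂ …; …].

T1 = [2 0 0; 0 -3 0; 0 0 1]
T2·T1 = [-24/13 15/13 0; 10/13 36/13 0; 0 0 1]
T3·…·T1 = [66/65 -168/65 0; -112/65 -99/65 0; 0 0 1]

T = [66/65 -168/65 0; -112/65 -99/65 0; 0 0 1]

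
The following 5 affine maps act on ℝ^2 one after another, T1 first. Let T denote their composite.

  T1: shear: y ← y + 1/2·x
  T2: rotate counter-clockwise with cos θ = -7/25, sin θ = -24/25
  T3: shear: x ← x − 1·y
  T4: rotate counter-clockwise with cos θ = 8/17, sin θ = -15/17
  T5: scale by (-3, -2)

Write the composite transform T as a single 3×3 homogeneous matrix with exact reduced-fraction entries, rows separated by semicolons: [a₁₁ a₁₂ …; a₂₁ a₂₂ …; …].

T = [183/170 -429/425 0; 283/85 1042/425 0; 0 0 1]

T1 = [1 0 0; 1/2 1 0; 0 0 1]
T2·T1 = [1/5 24/25 0; -11/10 -7/25 0; 0 0 1]
T3·…·T1 = [13/10 31/25 0; -11/10 -7/25 0; 0 0 1]
T4·…·T1 = [-61/170 143/425 0; -283/170 -521/425 0; 0 0 1]
T5·…·T1 = [183/170 -429/425 0; 283/85 1042/425 0; 0 0 1]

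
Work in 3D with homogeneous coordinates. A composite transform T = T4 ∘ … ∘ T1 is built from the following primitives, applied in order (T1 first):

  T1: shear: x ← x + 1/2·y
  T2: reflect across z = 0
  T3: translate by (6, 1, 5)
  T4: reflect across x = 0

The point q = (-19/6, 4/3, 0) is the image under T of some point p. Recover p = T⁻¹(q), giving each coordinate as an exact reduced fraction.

T1 = [1 1/2 0 0; 0 1 0 0; 0 0 1 0; 0 0 0 1]
T2·T1 = [1 1/2 0 0; 0 1 0 0; 0 0 -1 0; 0 0 0 1]
T3·…·T1 = [1 1/2 0 6; 0 1 0 1; 0 0 -1 5; 0 0 0 1]
T4·…·T1 = [-1 -1/2 0 -6; 0 1 0 1; 0 0 -1 5; 0 0 0 1]
det M = 1; M⁻¹ = [-1 -1/2 0 -11/2; 0 1 0 -1; 0 0 -1 5; 0 0 0 1]
M⁻¹ · (-19/6, 4/3, 0)ᵀ = (-3, 1/3, 5)ᵀ

p = (-3, 1/3, 5)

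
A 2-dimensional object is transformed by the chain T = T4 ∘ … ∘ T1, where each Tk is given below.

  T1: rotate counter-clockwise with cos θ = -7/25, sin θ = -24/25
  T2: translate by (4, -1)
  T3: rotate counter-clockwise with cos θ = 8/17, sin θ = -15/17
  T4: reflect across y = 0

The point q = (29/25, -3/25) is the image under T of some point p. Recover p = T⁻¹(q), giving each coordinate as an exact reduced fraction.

p = (-1, -4)

T1 = [-7/25 24/25 0; -24/25 -7/25 0; 0 0 1]
T2·T1 = [-7/25 24/25 4; -24/25 -7/25 -1; 0 0 1]
T3·…·T1 = [-416/425 87/425 1; -87/425 -416/425 -4; 0 0 1]
T4·…·T1 = [-416/425 87/425 1; 87/425 416/425 4; 0 0 1]
det M = -1; M⁻¹ = [-416/425 87/425 4/25; 87/425 416/425 -103/25; 0 0 1]
M⁻¹ · (29/25, -3/25)ᵀ = (-1, -4)ᵀ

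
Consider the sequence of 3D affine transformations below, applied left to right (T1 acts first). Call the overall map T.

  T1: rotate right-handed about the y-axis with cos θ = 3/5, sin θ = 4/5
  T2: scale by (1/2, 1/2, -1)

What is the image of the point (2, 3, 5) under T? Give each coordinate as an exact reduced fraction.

T(p) = (13/5, 3/2, -7/5)

T1 rotate right-handed about the y-axis with cos θ = 3/5, sin θ = 4/5: (2, 3, 5) → (26/5, 3, 7/5)
T2 scale by (1/2, 1/2, -1): (26/5, 3, 7/5) → (13/5, 3/2, -7/5)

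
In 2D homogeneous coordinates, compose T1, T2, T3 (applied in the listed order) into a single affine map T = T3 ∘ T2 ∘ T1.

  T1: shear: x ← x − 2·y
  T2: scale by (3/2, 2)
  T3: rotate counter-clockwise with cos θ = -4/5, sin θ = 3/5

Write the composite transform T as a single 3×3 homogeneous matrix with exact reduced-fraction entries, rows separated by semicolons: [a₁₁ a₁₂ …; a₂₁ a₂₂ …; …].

T1 = [1 -2 0; 0 1 0; 0 0 1]
T2·T1 = [3/2 -3 0; 0 2 0; 0 0 1]
T3·…·T1 = [-6/5 6/5 0; 9/10 -17/5 0; 0 0 1]

T = [-6/5 6/5 0; 9/10 -17/5 0; 0 0 1]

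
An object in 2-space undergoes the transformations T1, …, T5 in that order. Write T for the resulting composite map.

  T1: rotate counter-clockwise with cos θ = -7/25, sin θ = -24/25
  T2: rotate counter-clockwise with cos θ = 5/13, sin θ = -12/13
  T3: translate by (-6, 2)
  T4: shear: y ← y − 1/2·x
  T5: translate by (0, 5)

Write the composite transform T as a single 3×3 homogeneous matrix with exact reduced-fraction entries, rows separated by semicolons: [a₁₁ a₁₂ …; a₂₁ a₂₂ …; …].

T = [-323/325 36/325 -6; 251/650 -341/325 10; 0 0 1]

T1 = [-7/25 24/25 0; -24/25 -7/25 0; 0 0 1]
T2·T1 = [-323/325 36/325 0; -36/325 -323/325 0; 0 0 1]
T3·…·T1 = [-323/325 36/325 -6; -36/325 -323/325 2; 0 0 1]
T4·…·T1 = [-323/325 36/325 -6; 251/650 -341/325 5; 0 0 1]
T5·…·T1 = [-323/325 36/325 -6; 251/650 -341/325 10; 0 0 1]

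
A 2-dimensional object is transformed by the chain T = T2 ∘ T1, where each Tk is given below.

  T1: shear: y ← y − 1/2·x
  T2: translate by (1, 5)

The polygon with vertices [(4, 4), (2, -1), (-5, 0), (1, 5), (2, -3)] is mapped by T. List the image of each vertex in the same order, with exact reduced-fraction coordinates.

image vertices: (5, 7), (3, 3), (-4, 15/2), (2, 19/2), (3, 1)

T1 shear: y ← y − 1/2·x: (4, 4) → (4, 2); (2, -1) → (2, -2); (-5, 0) → (-5, 5/2); (1, 5) → (1, 9/2); (2, -3) → (2, -4)
T2 translate by (1, 5): (4, 2) → (5, 7); (2, -2) → (3, 3); (-5, 5/2) → (-4, 15/2); (1, 9/2) → (2, 19/2); (2, -4) → (3, 1)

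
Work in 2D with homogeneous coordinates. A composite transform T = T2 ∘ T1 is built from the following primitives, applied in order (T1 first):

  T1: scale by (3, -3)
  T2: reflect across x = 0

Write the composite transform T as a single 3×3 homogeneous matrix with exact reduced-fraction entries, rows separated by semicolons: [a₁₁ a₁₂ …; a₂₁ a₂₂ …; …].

T1 = [3 0 0; 0 -3 0; 0 0 1]
T2·T1 = [-3 0 0; 0 -3 0; 0 0 1]

T = [-3 0 0; 0 -3 0; 0 0 1]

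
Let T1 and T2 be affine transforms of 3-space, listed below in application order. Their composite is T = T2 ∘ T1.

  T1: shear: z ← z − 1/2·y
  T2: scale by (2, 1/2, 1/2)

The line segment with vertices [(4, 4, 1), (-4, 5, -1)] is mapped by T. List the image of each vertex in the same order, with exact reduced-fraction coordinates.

image vertices: (8, 2, -1/2), (-8, 5/2, -7/4)

T1 shear: z ← z − 1/2·y: (4, 4, 1) → (4, 4, -1); (-4, 5, -1) → (-4, 5, -7/2)
T2 scale by (2, 1/2, 1/2): (4, 4, -1) → (8, 2, -1/2); (-4, 5, -7/2) → (-8, 5/2, -7/4)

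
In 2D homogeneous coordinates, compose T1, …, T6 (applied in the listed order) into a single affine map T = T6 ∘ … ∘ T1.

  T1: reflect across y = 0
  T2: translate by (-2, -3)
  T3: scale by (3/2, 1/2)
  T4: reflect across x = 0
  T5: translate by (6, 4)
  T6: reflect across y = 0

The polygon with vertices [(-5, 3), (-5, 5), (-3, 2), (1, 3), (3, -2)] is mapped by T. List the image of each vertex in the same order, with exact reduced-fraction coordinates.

image vertices: (33/2, -1), (33/2, 0), (27/2, -3/2), (15/2, -1), (9/2, -7/2)

T1 reflect across y = 0: (-5, 3) → (-5, -3); (-5, 5) → (-5, -5); (-3, 2) → (-3, -2); (1, 3) → (1, -3); (3, -2) → (3, 2)
T2 translate by (-2, -3): (-5, -3) → (-7, -6); (-5, -5) → (-7, -8); (-3, -2) → (-5, -5); (1, -3) → (-1, -6); (3, 2) → (1, -1)
T3 scale by (3/2, 1/2): (-7, -6) → (-21/2, -3); (-7, -8) → (-21/2, -4); (-5, -5) → (-15/2, -5/2); (-1, -6) → (-3/2, -3); (1, -1) → (3/2, -1/2)
T4 reflect across x = 0: (-21/2, -3) → (21/2, -3); (-21/2, -4) → (21/2, -4); (-15/2, -5/2) → (15/2, -5/2); (-3/2, -3) → (3/2, -3); (3/2, -1/2) → (-3/2, -1/2)
T5 translate by (6, 4): (21/2, -3) → (33/2, 1); (21/2, -4) → (33/2, 0); (15/2, -5/2) → (27/2, 3/2); (3/2, -3) → (15/2, 1); (-3/2, -1/2) → (9/2, 7/2)
T6 reflect across y = 0: (33/2, 1) → (33/2, -1); (33/2, 0) → (33/2, 0); (27/2, 3/2) → (27/2, -3/2); (15/2, 1) → (15/2, -1); (9/2, 7/2) → (9/2, -7/2)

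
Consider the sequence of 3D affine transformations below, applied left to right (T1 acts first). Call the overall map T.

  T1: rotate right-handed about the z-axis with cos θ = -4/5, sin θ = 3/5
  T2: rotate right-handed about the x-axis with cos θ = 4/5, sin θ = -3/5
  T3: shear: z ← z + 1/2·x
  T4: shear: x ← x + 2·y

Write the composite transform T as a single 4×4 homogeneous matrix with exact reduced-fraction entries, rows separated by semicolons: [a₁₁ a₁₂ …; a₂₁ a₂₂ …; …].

T1 = [-4/5 -3/5 0 0; 3/5 -4/5 0 0; 0 0 1 0; 0 0 0 1]
T2·T1 = [-4/5 -3/5 0 0; 12/25 -16/25 3/5 0; -9/25 12/25 4/5 0; 0 0 0 1]
T3·…·T1 = [-4/5 -3/5 0 0; 12/25 -16/25 3/5 0; -19/25 9/50 4/5 0; 0 0 0 1]
T4·…·T1 = [4/25 -47/25 6/5 0; 12/25 -16/25 3/5 0; -19/25 9/50 4/5 0; 0 0 0 1]

T = [4/25 -47/25 6/5 0; 12/25 -16/25 3/5 0; -19/25 9/50 4/5 0; 0 0 0 1]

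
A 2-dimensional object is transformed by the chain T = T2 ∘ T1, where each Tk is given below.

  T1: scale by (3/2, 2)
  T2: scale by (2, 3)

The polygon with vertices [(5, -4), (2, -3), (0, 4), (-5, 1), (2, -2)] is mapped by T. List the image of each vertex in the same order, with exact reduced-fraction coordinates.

T1 scale by (3/2, 2): (5, -4) → (15/2, -8); (2, -3) → (3, -6); (0, 4) → (0, 8); (-5, 1) → (-15/2, 2); (2, -2) → (3, -4)
T2 scale by (2, 3): (15/2, -8) → (15, -24); (3, -6) → (6, -18); (0, 8) → (0, 24); (-15/2, 2) → (-15, 6); (3, -4) → (6, -12)

image vertices: (15, -24), (6, -18), (0, 24), (-15, 6), (6, -12)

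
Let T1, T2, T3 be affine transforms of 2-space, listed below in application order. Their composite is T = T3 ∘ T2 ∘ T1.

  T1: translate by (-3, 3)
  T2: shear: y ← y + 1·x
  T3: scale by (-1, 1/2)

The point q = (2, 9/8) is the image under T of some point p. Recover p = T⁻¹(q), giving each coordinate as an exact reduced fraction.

p = (1, 5/4)

T1 = [1 0 -3; 0 1 3; 0 0 1]
T2·T1 = [1 0 -3; 1 1 0; 0 0 1]
T3·…·T1 = [-1 0 3; 1/2 1/2 0; 0 0 1]
det M = -1/2; M⁻¹ = [-1 0 3; 1 2 -3; 0 0 1]
M⁻¹ · (2, 9/8)ᵀ = (1, 5/4)ᵀ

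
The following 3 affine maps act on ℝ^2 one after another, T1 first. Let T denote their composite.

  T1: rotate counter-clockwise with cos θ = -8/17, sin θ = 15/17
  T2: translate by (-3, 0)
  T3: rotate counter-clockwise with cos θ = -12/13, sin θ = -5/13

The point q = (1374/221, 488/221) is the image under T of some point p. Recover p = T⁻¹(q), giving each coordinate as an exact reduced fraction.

T1 = [-8/17 -15/17 0; 15/17 -8/17 0; 0 0 1]
T2·T1 = [-8/17 -15/17 -3; 15/17 -8/17 0; 0 0 1]
T3·…·T1 = [171/221 140/221 36/13; -140/221 171/221 15/13; 0 0 1]
det M = 1; M⁻¹ = [171/221 -140/221 -24/17; 140/221 171/221 -45/17; 0 0 1]
M⁻¹ · (1374/221, 488/221)ᵀ = (2, 3)ᵀ

p = (2, 3)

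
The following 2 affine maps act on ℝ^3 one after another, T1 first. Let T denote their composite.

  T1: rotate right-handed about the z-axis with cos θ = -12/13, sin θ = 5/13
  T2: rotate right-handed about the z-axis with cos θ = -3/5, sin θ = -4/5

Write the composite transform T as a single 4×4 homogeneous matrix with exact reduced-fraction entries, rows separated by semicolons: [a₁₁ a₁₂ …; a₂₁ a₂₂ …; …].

T1 = [-12/13 -5/13 0 0; 5/13 -12/13 0 0; 0 0 1 0; 0 0 0 1]
T2·T1 = [56/65 -33/65 0 0; 33/65 56/65 0 0; 0 0 1 0; 0 0 0 1]

T = [56/65 -33/65 0 0; 33/65 56/65 0 0; 0 0 1 0; 0 0 0 1]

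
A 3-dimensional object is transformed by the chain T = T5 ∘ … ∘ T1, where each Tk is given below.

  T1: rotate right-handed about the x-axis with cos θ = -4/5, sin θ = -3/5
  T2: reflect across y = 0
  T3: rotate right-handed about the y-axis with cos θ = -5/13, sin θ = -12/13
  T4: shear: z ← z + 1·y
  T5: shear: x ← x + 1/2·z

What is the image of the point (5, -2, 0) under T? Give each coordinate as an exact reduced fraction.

T(p) = (-114/65, -8/5, 166/65)

T1 rotate right-handed about the x-axis with cos θ = -4/5, sin θ = -3/5: (5, -2, 0) → (5, 8/5, 6/5)
T2 reflect across y = 0: (5, 8/5, 6/5) → (5, -8/5, 6/5)
T3 rotate right-handed about the y-axis with cos θ = -5/13, sin θ = -12/13: (5, -8/5, 6/5) → (-197/65, -8/5, 54/13)
T4 shear: z ← z + 1·y: (-197/65, -8/5, 54/13) → (-197/65, -8/5, 166/65)
T5 shear: x ← x + 1/2·z: (-197/65, -8/5, 166/65) → (-114/65, -8/5, 166/65)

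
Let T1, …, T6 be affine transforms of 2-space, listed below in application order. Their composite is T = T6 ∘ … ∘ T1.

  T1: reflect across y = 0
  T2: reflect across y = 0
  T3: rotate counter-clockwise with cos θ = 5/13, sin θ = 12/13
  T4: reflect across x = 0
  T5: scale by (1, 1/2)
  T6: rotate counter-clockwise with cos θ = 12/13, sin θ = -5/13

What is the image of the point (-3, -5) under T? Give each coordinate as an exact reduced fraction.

T(p) = (-1385/338, -141/169)

T1 reflect across y = 0: (-3, -5) → (-3, 5)
T2 reflect across y = 0: (-3, 5) → (-3, -5)
T3 rotate counter-clockwise with cos θ = 5/13, sin θ = 12/13: (-3, -5) → (45/13, -61/13)
T4 reflect across x = 0: (45/13, -61/13) → (-45/13, -61/13)
T5 scale by (1, 1/2): (-45/13, -61/13) → (-45/13, -61/26)
T6 rotate counter-clockwise with cos θ = 12/13, sin θ = -5/13: (-45/13, -61/26) → (-1385/338, -141/169)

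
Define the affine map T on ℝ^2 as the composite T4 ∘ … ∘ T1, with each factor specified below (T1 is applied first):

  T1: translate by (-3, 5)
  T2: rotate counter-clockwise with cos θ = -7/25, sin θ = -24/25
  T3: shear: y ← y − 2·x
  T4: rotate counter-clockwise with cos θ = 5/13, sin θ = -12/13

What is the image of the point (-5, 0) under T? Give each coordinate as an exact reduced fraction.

T(p) = (-292/65, -3087/325)

T1 translate by (-3, 5): (-5, 0) → (-8, 5)
T2 rotate counter-clockwise with cos θ = -7/25, sin θ = -24/25: (-8, 5) → (176/25, 157/25)
T3 shear: y ← y − 2·x: (176/25, 157/25) → (176/25, -39/5)
T4 rotate counter-clockwise with cos θ = 5/13, sin θ = -12/13: (176/25, -39/5) → (-292/65, -3087/325)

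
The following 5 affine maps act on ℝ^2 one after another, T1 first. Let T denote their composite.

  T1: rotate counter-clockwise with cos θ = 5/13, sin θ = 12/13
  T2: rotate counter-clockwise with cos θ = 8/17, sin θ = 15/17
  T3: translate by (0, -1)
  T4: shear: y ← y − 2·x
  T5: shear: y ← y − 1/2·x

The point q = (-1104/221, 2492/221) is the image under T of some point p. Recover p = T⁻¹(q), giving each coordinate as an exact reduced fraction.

T1 = [5/13 -12/13 0; 12/13 5/13 0; 0 0 1]
T2·T1 = [-140/221 -171/221 0; 171/221 -140/221 0; 0 0 1]
T3·…·T1 = [-140/221 -171/221 0; 171/221 -140/221 -1; 0 0 1]
T4·…·T1 = [-140/221 -171/221 0; 451/221 202/221 -1; 0 0 1]
T5·…·T1 = [-140/221 -171/221 0; 521/221 575/442 -1; 0 0 1]
det M = 1; M⁻¹ = [575/442 171/221 171/221; -521/221 -140/221 -140/221; 0 0 1]
M⁻¹ · (-1104/221, 2492/221)ᵀ = (3, 4)ᵀ

p = (3, 4)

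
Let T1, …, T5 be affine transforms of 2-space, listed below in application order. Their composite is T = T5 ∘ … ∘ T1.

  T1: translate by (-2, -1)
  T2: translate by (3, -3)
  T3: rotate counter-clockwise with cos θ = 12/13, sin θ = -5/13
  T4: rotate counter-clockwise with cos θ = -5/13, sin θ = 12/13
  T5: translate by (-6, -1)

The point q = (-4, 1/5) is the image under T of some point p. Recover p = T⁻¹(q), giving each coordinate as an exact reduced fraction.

T1 = [1 0 -2; 0 1 -1; 0 0 1]
T2·T1 = [1 0 1; 0 1 -4; 0 0 1]
T3·…·T1 = [12/13 5/13 -8/13; -5/13 12/13 -53/13; 0 0 1]
T4·…·T1 = [0 -1 4; 1 0 1; 0 0 1]
T5·…·T1 = [0 -1 -2; 1 0 0; 0 0 1]
det M = 1; M⁻¹ = [0 1 0; -1 0 -2; 0 0 1]
M⁻¹ · (-4, 1/5)ᵀ = (1/5, 2)ᵀ

p = (1/5, 2)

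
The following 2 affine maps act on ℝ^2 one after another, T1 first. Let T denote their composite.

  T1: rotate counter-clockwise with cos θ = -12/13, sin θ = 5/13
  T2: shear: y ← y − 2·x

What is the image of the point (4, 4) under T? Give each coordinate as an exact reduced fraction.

T1 rotate counter-clockwise with cos θ = -12/13, sin θ = 5/13: (4, 4) → (-68/13, -28/13)
T2 shear: y ← y − 2·x: (-68/13, -28/13) → (-68/13, 108/13)

T(p) = (-68/13, 108/13)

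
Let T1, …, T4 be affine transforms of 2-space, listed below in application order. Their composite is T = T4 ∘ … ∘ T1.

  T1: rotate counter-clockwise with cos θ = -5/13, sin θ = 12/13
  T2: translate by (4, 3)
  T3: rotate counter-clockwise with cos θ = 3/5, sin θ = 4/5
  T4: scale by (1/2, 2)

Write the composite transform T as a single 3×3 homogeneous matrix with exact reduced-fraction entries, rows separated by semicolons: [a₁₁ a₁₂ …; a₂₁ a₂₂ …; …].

T1 = [-5/13 -12/13 0; 12/13 -5/13 0; 0 0 1]
T2·T1 = [-5/13 -12/13 4; 12/13 -5/13 3; 0 0 1]
T3·…·T1 = [-63/65 -16/65 0; 16/65 -63/65 5; 0 0 1]
T4·…·T1 = [-63/130 -8/65 0; 32/65 -126/65 10; 0 0 1]

T = [-63/130 -8/65 0; 32/65 -126/65 10; 0 0 1]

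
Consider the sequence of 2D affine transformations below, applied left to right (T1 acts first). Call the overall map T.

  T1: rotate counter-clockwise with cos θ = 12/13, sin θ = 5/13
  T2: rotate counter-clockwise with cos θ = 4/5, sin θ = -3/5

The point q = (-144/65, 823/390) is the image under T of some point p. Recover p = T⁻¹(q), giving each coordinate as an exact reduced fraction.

p = (-8/3, 3/2)

T1 = [12/13 -5/13 0; 5/13 12/13 0; 0 0 1]
T2·T1 = [63/65 16/65 0; -16/65 63/65 0; 0 0 1]
det M = 1; M⁻¹ = [63/65 -16/65 0; 16/65 63/65 0; 0 0 1]
M⁻¹ · (-144/65, 823/390)ᵀ = (-8/3, 3/2)ᵀ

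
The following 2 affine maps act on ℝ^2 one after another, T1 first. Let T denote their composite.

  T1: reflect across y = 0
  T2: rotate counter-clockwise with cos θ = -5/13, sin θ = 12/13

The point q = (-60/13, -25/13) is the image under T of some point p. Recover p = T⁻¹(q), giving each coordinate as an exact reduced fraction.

p = (0, -5)

T1 = [1 0 0; 0 -1 0; 0 0 1]
T2·T1 = [-5/13 12/13 0; 12/13 5/13 0; 0 0 1]
det M = -1; M⁻¹ = [-5/13 12/13 0; 12/13 5/13 0; 0 0 1]
M⁻¹ · (-60/13, -25/13)ᵀ = (0, -5)ᵀ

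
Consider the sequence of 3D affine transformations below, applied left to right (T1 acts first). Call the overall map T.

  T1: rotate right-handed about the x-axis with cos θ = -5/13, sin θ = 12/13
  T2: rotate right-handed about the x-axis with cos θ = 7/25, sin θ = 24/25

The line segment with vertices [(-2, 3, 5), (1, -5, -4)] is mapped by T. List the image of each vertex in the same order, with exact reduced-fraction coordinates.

T1 rotate right-handed about the x-axis with cos θ = -5/13, sin θ = 12/13: (-2, 3, 5) → (-2, -75/13, 11/13); (1, -5, -4) → (1, 73/13, -40/13)
T2 rotate right-handed about the x-axis with cos θ = 7/25, sin θ = 24/25: (-2, -75/13, 11/13) → (-2, -789/325, -1723/325); (1, 73/13, -40/13) → (1, 1471/325, 1472/325)

image vertices: (-2, -789/325, -1723/325), (1, 1471/325, 1472/325)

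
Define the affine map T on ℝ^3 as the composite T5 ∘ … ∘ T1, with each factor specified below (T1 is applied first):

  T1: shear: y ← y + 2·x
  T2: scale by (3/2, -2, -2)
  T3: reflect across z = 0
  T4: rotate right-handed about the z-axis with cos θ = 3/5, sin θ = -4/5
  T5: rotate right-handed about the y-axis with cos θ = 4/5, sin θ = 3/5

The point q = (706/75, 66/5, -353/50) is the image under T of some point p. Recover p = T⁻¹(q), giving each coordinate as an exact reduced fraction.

p = (-7/3, -4, 0)

T1 = [1 0 0 0; 2 1 0 0; 0 0 1 0; 0 0 0 1]
T2·T1 = [3/2 0 0 0; -4 -2 0 0; 0 0 -2 0; 0 0 0 1]
T3·…·T1 = [3/2 0 0 0; -4 -2 0 0; 0 0 2 0; 0 0 0 1]
T4·…·T1 = [-23/10 -8/5 0 0; -18/5 -6/5 0 0; 0 0 2 0; 0 0 0 1]
T5·…·T1 = [-46/25 -32/25 6/5 0; -18/5 -6/5 0 0; 69/50 24/25 8/5 0; 0 0 0 1]
det M = -6; M⁻¹ = [8/25 -8/15 -6/25 0; -24/25 23/30 18/25 0; 3/10 0 2/5 0; 0 0 0 1]
M⁻¹ · (706/75, 66/5, -353/50)ᵀ = (-7/3, -4, 0)ᵀ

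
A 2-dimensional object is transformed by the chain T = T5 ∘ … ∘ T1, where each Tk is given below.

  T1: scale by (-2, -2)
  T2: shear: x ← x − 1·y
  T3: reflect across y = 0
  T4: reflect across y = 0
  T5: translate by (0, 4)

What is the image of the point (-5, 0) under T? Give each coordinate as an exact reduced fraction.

T1 scale by (-2, -2): (-5, 0) → (10, 0)
T2 shear: x ← x − 1·y: (10, 0) → (10, 0)
T3 reflect across y = 0: (10, 0) → (10, 0)
T4 reflect across y = 0: (10, 0) → (10, 0)
T5 translate by (0, 4): (10, 0) → (10, 4)

T(p) = (10, 4)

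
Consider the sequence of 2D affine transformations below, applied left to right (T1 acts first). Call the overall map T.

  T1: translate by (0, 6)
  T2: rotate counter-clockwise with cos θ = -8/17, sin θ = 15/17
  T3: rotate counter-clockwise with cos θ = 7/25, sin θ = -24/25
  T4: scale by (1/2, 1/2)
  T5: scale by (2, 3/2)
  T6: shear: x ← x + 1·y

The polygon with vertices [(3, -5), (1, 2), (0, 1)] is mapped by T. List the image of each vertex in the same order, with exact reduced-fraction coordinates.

T1 translate by (0, 6): (3, -5) → (3, 1); (1, 2) → (1, 8); (0, 1) → (0, 7)
T2 rotate counter-clockwise with cos θ = -8/17, sin θ = 15/17: (3, 1) → (-39/17, 37/17); (1, 8) → (-128/17, -49/17); (0, 7) → (-105/17, -56/17)
T3 rotate counter-clockwise with cos θ = 7/25, sin θ = -24/25: (-39/17, 37/17) → (123/85, 239/85); (-128/17, -49/17) → (-2072/425, 2729/425); (-105/17, -56/17) → (-2079/425, 2128/425)
T4 scale by (1/2, 1/2): (123/85, 239/85) → (123/170, 239/170); (-2072/425, 2729/425) → (-1036/425, 2729/850); (-2079/425, 2128/425) → (-2079/850, 1064/425)
T5 scale by (2, 3/2): (123/170, 239/170) → (123/85, 717/340); (-1036/425, 2729/850) → (-2072/425, 8187/1700); (-2079/850, 1064/425) → (-2079/425, 1596/425)
T6 shear: x ← x + 1·y: (123/85, 717/340) → (1209/340, 717/340); (-2072/425, 8187/1700) → (-101/1700, 8187/1700); (-2079/425, 1596/425) → (-483/425, 1596/425)

image vertices: (1209/340, 717/340), (-101/1700, 8187/1700), (-483/425, 1596/425)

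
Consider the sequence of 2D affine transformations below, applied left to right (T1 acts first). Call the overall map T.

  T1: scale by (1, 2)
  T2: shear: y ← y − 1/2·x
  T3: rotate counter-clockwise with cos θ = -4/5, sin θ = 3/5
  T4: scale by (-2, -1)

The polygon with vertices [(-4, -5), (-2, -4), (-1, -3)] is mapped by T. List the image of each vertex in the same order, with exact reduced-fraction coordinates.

T1 scale by (1, 2): (-4, -5) → (-4, -10); (-2, -4) → (-2, -8); (-1, -3) → (-1, -6)
T2 shear: y ← y − 1/2·x: (-4, -10) → (-4, -8); (-2, -8) → (-2, -7); (-1, -6) → (-1, -11/2)
T3 rotate counter-clockwise with cos θ = -4/5, sin θ = 3/5: (-4, -8) → (8, 4); (-2, -7) → (29/5, 22/5); (-1, -11/2) → (41/10, 19/5)
T4 scale by (-2, -1): (8, 4) → (-16, -4); (29/5, 22/5) → (-58/5, -22/5); (41/10, 19/5) → (-41/5, -19/5)

image vertices: (-16, -4), (-58/5, -22/5), (-41/5, -19/5)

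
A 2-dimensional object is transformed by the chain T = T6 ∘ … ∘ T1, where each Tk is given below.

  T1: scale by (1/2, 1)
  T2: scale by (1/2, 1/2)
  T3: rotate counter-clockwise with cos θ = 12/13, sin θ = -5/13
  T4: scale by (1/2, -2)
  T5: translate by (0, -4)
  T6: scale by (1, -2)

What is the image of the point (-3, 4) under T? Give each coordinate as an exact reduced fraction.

T1 scale by (1/2, 1): (-3, 4) → (-3/2, 4)
T2 scale by (1/2, 1/2): (-3/2, 4) → (-3/4, 2)
T3 rotate counter-clockwise with cos θ = 12/13, sin θ = -5/13: (-3/4, 2) → (1/13, 111/52)
T4 scale by (1/2, -2): (1/13, 111/52) → (1/26, -111/26)
T5 translate by (0, -4): (1/26, -111/26) → (1/26, -215/26)
T6 scale by (1, -2): (1/26, -215/26) → (1/26, 215/13)

T(p) = (1/26, 215/13)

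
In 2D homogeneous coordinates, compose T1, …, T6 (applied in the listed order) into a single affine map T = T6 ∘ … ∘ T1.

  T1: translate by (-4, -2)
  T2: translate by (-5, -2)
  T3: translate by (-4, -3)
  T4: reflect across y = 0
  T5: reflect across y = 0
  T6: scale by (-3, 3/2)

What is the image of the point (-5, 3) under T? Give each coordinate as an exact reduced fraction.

T(p) = (54, -6)

T1 translate by (-4, -2): (-5, 3) → (-9, 1)
T2 translate by (-5, -2): (-9, 1) → (-14, -1)
T3 translate by (-4, -3): (-14, -1) → (-18, -4)
T4 reflect across y = 0: (-18, -4) → (-18, 4)
T5 reflect across y = 0: (-18, 4) → (-18, -4)
T6 scale by (-3, 3/2): (-18, -4) → (54, -6)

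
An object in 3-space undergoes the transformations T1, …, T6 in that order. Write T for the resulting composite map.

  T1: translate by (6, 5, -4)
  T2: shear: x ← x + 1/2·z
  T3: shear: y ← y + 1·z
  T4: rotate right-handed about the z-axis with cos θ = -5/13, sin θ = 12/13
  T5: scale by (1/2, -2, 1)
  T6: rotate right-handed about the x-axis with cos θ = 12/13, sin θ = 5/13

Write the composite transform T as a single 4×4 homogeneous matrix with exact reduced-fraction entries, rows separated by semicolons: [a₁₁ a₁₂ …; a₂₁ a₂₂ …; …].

T1 = [1 0 0 6; 0 1 0 5; 0 0 1 -4; 0 0 0 1]
T2·T1 = [1 0 1/2 4; 0 1 0 5; 0 0 1 -4; 0 0 0 1]
T3·…·T1 = [1 0 1/2 4; 0 1 1 1; 0 0 1 -4; 0 0 0 1]
T4·…·T1 = [-5/13 -12/13 -29/26 -32/13; 12/13 -5/13 1/13 43/13; 0 0 1 -4; 0 0 0 1]
T5·…·T1 = [-5/26 -6/13 -29/52 -16/13; -24/13 10/13 -2/13 -86/13; 0 0 1 -4; 0 0 0 1]
T6·…·T1 = [-5/26 -6/13 -29/52 -16/13; -288/169 120/169 -89/169 -772/169; -120/169 50/169 146/169 -1054/169; 0 0 0 1]

T = [-5/26 -6/13 -29/52 -16/13; -288/169 120/169 -89/169 -772/169; -120/169 50/169 146/169 -1054/169; 0 0 0 1]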